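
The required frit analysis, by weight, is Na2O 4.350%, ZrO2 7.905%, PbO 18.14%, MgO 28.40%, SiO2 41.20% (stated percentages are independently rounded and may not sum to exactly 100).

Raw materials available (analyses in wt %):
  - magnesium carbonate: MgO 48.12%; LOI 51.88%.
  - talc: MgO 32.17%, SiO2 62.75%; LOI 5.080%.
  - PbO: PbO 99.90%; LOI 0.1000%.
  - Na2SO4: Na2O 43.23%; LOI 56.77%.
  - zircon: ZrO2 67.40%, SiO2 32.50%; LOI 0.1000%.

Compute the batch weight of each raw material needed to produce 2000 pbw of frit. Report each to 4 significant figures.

Batch per 2000 pbw frit:
  magnesium carbonate: 383.7 pbw
  talc: 1192 pbw
  PbO: 363.2 pbw
  Na2SO4: 201.2 pbw
  zircon: 234.6 pbw
Total batch = 2375 pbw; LOI loss = 374.4 pbw; yield = 84.23%

In-progress results are displayed rounded to four significant digits as written — all arithmetic maintains full float precision at every stage. Exactly one rounding goes into each reported number; the derived quantities, including net glass mass, the totals, the yield, five oxide percentages, LOI, are recomputed from the batch weights per 2000 pbw of glass in full precision precisely as stated by the question or the answer.
Per-oxide target masses for 2000 pbw frit:
  Na2O: 4.350% × 2000 = 87.00 pbw
  ZrO2: 7.905% × 2000 = 158.1 pbw
  PbO: 18.14% × 2000 = 362.8 pbw
  MgO: 28.40% × 2000 = 568.0 pbw
  SiO2: 41.20% × 2000 = 824.0 pbw
Sums-versus-targets review per the reported batch figures, relative to the basis at hand (sum by sum, the targets are met exact up to rounding of places):
  Na2O: 201.2·0.4323 = 86.98 pbw (target 87.00 pbw)
  ZrO2: 234.6·0.6740 = 158.1 pbw (target 158.1 pbw)
  PbO: 363.2·0.9990 = 362.8 pbw (target 362.8 pbw)
  MgO: 383.7·0.4812 + 1192·0.3217 = 568.1 pbw (target 568.0 pbw)
  SiO2: 1192·0.6275 + 234.6·0.3250 = 824.2 pbw (target 824.0 pbw)
Glass-mass bookkeeping: total charge less LOI = 2000 pbw (per-oxide target masses sum to 2000 pbw; against the stated basis, 2000 pbw — deltas are rounding alone).
Total batch = Σ batch = 2375 pbw; LOI removed, Σ of batch·LOI: 374.4 pbw; the yield ratio, glass ÷ batch: 84.23%.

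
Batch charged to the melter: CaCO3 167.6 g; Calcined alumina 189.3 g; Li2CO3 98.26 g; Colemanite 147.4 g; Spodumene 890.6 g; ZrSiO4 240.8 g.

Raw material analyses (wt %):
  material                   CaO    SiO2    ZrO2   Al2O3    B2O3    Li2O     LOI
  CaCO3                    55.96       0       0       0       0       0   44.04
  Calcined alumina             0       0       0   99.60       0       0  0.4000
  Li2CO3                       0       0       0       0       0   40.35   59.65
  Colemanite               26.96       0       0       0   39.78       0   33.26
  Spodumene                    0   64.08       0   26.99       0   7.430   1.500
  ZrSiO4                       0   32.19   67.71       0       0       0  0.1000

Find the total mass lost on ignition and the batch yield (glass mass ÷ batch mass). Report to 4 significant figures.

Working values are printed rounded to 4 significant digits on the page; all arithmetic keeps exact precision end to end. A single rounding yields each reported value; the derived quantities are re-derived in full float precision (six oxide percentages, the totals, glass mass, the yield, LOI) using the weight values for 1538 g of glass, as written in either problem or answer.
Material-by-material LOI:
  CaCO3: 167.6 × 0.4404 = 73.81 g
  Calcined alumina: 189.3 × 0.004000 = 0.7572 g
  Li2CO3: 98.26 × 0.5965 = 58.61 g
  Colemanite: 147.4 × 0.3326 = 49.03 g
  Spodumene: 890.6 × 0.01500 = 13.36 g
  ZrSiO4: 240.8 × 0.001000 = 0.2408 g
Total LOI = 195.8 g
Glass = batch − LOI = 1734 − 195.8 = 1538 g

LOI loss = 195.8 g; glass = 1538 g; yield = 88.71%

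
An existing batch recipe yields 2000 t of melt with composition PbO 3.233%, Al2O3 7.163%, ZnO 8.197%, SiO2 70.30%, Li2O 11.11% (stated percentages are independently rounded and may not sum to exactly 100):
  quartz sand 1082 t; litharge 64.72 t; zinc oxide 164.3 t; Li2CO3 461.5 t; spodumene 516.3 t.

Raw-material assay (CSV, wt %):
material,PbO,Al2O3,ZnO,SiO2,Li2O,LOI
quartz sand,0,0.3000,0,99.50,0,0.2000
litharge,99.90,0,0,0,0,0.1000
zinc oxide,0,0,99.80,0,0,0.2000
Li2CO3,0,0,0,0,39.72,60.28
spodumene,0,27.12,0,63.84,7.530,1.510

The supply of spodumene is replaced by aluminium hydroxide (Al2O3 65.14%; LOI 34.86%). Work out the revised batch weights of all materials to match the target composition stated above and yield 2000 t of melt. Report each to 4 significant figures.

Intermediates are displayed (rounded to 4 significant digits) as written; all arithmetic carries exact precision through the solve. A single rounding yields each reported value — derived quantities, including LOI, yield, totals, glass mass, the five compositions, are computed from the batch weights per 2000 t of glass at full float precision, as written in question or answer.
Target oxide masses per 2000 t melt:
  PbO: 3.233% × 2000 = 64.66 t
  Al2O3: 7.163% × 2000 = 143.3 t
  ZnO: 8.197% × 2000 = 163.9 t
  SiO2: 70.30% × 2000 = 1406 t
  Li2O: 11.11% × 2000 = 222.2 t
Oxide-by-oxide audit using the reported weights, for the quoted basis mass (oxide sums agree with the targets given rounding of the digits):
  PbO: 64.72·0.9990 = 64.66 t (target 64.66 t)
  Al2O3: 1413·0.003000 + 213.4·0.6514 = 143.2 t (target 143.3 t)
  ZnO: 164.3·0.9980 = 164.0 t (target 163.9 t)
  SiO2: 1413·0.9950 = 1406 t (target 1406 t)
  Li2O: 559.4·0.3972 = 222.2 t (target 222.2 t)
Consistency of the glass mass: batch Σ − ignition loss = 2000 t (oxide target masses add up to 2000 t; stated basis 2000 t — gaps are rounding artifacts).
Summing the batch: Σ batch = 2415 t; loss to ignition Σ batch·LOI = 414.8 t; yield = glass ÷ total batch = 82.82%.

Revised batch per 2000 t melt:
  quartz sand: 1413 t
  litharge: 64.72 t
  zinc oxide: 164.3 t
  Li2CO3: 559.4 t
  aluminium hydroxide: 213.4 t
Total batch = 2415 t; LOI loss = 414.8 t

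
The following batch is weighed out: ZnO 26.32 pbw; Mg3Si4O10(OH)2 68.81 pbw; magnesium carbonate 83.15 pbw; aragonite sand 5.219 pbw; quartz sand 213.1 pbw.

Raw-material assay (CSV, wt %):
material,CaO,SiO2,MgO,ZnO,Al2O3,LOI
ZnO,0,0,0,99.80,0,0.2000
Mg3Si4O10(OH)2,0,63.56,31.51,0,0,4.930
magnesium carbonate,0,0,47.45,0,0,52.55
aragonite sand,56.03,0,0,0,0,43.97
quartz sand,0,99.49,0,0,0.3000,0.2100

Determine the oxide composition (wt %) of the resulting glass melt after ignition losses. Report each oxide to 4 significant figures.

Intermediates are printed rounded to 4 significant digits across the worked steps — all arithmetic maintains exact precision all the way through; every reported figure undergoes a single rounding. All derived quantities, including the five compositions, yield, glass mass, the totals, LOI, are computed from the weighed amounts at 346.7 pbw of glass in full float precision, as quoted within either problem or answer.
Oxide masses out of the charge:
  CaO: 5.219·0.5603 = 2.924 pbw
  SiO2: 68.81·0.6356 + 213.1·0.9949 = 255.7 pbw
  MgO: 68.81·0.3151 + 83.15·0.4745 = 61.14 pbw
  ZnO: 26.32·0.9980 = 26.27 pbw
  Al2O3: 213.1·0.003000 = 0.6393 pbw
LOI: 26.32·0.002000 + 68.81·0.04930 + 83.15·0.5255 + 5.219·0.4397 + 213.1·0.002100 = 49.88 pbw
Glass = total batch minus LOI = 396.6 − 49.88 = 346.7 pbw (consistent with Σ oxide mass)
each wt % is 100 × oxide ÷ glass

Glass mass = 346.7 pbw (batch 396.6 − LOI 49.88).
Composition: CaO 0.8434%, SiO2 73.76%, MgO 17.63%, ZnO 7.576%, Al2O3 0.1844%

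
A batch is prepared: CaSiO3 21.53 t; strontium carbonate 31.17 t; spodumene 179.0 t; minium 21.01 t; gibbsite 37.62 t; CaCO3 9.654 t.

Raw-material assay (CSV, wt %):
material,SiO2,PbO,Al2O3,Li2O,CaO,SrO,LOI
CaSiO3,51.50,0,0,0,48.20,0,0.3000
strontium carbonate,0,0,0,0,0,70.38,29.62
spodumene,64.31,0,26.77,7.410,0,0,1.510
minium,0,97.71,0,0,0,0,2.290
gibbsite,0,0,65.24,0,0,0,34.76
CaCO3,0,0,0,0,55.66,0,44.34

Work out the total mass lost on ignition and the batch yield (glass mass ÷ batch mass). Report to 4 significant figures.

The working math holds exact precision from first step to last — mid-chain values are shown rounded off to 4 significant digits as written. Every reported value receives exactly one rounding; the derived quantities, which include net glass mass, LOI, the yield, six oxide percentages, totals, are carried in exact precision, precisely as stated by the question or the answer, starting from the weights per 270.1 t of glass.
LOI of each material in turn:
  CaSiO3: 21.53 × 0.003000 = 0.06459 t
  strontium carbonate: 31.17 × 0.2962 = 9.233 t
  spodumene: 179.0 × 0.01510 = 2.703 t
  minium: 21.01 × 0.02290 = 0.4811 t
  gibbsite: 37.62 × 0.3476 = 13.08 t
  CaCO3: 9.654 × 0.4434 = 4.281 t
Total LOI = 29.84 t
Glass = batch − LOI = 300.0 − 29.84 = 270.1 t

LOI loss = 29.84 t; glass = 270.1 t; yield = 90.05%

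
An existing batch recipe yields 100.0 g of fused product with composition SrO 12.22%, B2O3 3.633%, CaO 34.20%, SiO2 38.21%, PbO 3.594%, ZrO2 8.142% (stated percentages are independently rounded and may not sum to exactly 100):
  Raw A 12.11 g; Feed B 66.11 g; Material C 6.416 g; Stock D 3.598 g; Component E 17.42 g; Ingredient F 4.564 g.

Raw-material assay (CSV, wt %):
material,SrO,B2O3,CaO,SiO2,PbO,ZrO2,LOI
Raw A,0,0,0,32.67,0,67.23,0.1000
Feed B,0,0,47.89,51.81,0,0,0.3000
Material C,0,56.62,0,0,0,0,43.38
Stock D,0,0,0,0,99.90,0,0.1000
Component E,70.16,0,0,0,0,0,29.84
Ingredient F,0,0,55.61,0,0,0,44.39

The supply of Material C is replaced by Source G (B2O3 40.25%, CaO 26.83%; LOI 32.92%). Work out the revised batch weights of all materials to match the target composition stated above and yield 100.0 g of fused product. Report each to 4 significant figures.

Values along the way are rounded off to 4 significant digits when quoted; every computation runs at full precision from start to finish. Exactly one rounding goes into each reported number. All derived quantities are carried in full float precision (totals, the yield, net glass mass, six oxide percentages, LOI) starting from the weights for 100.0 g of glass precisely as stated by the problem or the answer.
Target masses of each oxide per 100.0 g fused product:
  SrO: 12.22% × 100.0 = 12.22 g
  B2O3: 3.633% × 100.0 = 3.633 g
  CaO: 34.20% × 100.0 = 34.20 g
  SiO2: 38.21% × 100.0 = 38.21 g
  PbO: 3.594% × 100.0 = 3.594 g
  ZrO2: 8.142% × 100.0 = 8.142 g
Oxide-by-oxide audit applying the batch weights above, under the basis named above (oxide sums agree with the targets given rounding of the digits):
  SrO: 17.42·0.7016 = 12.22 g (target 12.22 g)
  B2O3: 9.026·0.4025 = 3.633 g (target 3.633 g)
  CaO: 66.11·0.4789 + 9.026·0.2683 + 0.2095·0.5561 = 34.20 g (target 34.20 g)
  SiO2: 12.11·0.3267 + 66.11·0.5181 = 38.21 g (target 38.21 g)
  PbO: 3.598·0.9990 = 3.594 g (target 3.594 g)
  ZrO2: 12.11·0.6723 = 8.142 g (target 8.142 g)
Mass balance on the glass: the batch minus its LOI: 100.0 g (per-oxide target masses sum to 100.0 g; with the basis standing at 100.0 g — rounding explains the deltas).
Total batch = Σ batch = 108.5 g; loss to ignition Σ batch·LOI = 8.477 g; yield: glass divided by total = 92.19%.

Revised batch per 100.0 g fused product:
  Raw A: 12.11 g
  Feed B: 66.11 g
  Source G: 9.026 g
  Stock D: 3.598 g
  Component E: 17.42 g
  Ingredient F: 0.2095 g
Total batch = 108.5 g; LOI loss = 8.477 g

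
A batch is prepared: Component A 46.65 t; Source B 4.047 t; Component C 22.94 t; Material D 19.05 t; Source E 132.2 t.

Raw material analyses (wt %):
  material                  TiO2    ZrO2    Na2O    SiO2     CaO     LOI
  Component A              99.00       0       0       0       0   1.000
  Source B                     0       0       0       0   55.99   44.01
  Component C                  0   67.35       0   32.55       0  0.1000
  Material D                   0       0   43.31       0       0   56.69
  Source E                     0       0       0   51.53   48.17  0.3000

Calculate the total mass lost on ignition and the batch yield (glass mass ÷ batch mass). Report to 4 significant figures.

The intermediate values are displayed rounded off to 4 significant figures across the worked steps; the working math keeps full precision at each step. Each reported figure takes a single rounding — all derived quantities are recomputed starting from the weights on 211.4 t of glass in full float precision (the yield, net glass mass, five oxide percentages, ignition loss, the totals), exactly as shown in either problem or answer.
Each material's LOI contribution:
  Component A: 46.65 × 0.01000 = 0.4665 t
  Source B: 4.047 × 0.4401 = 1.781 t
  Component C: 22.94 × 0.001000 = 0.02294 t
  Material D: 19.05 × 0.5669 = 10.80 t
  Source E: 132.2 × 0.003000 = 0.3966 t
Total LOI = 13.47 t
Glass = batch − LOI = 224.9 − 13.47 = 211.4 t

LOI loss = 13.47 t; glass = 211.4 t; yield = 94.01%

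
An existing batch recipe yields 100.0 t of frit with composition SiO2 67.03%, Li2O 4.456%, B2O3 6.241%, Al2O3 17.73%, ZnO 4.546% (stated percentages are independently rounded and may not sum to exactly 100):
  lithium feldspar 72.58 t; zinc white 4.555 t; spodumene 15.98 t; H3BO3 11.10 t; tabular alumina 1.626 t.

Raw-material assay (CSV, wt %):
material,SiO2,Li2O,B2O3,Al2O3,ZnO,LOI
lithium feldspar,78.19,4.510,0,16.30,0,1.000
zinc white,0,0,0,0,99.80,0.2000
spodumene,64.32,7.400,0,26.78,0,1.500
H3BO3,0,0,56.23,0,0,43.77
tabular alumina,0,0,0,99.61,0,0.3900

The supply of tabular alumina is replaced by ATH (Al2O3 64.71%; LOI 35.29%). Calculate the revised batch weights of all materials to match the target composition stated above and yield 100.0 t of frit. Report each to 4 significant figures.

Revised batch per 100.0 t frit:
  lithium feldspar: 72.58 t
  zinc white: 4.555 t
  spodumene: 15.98 t
  H3BO3: 11.10 t
  ATH: 2.503 t
Total batch = 106.7 t; LOI loss = 6.716 t

Full precision is carried at all times — mid-chain values appear (rounded to four significant digits) in the printout — exactly one rounding goes into every reported figure — derived quantities are re-derived at exact precision (the five compositions, yield, LOI, the totals, net glass mass) from the weighed amounts on 100.0 t of glass as set out in question or answer.
Target oxide masses per 100.0 t frit:
  SiO2: 67.03% × 100.0 = 67.03 t
  Li2O: 4.456% × 100.0 = 4.456 t
  B2O3: 6.241% × 100.0 = 6.241 t
  Al2O3: 17.73% × 100.0 = 17.73 t
  ZnO: 4.546% × 100.0 = 4.546 t
Oxide-by-oxide audit on the weights just shown, on the stated basis (sums match the target masses once rounding is allowed for):
  SiO2: 72.58·0.7819 + 15.98·0.6432 = 67.03 t (target 67.03 t)
  Li2O: 72.58·0.04510 + 15.98·0.07400 = 4.456 t (target 4.456 t)
  B2O3: 11.10·0.5623 = 6.242 t (target 6.241 t)
  Al2O3: 72.58·0.1630 + 15.98·0.2678 + 2.503·0.6471 = 17.73 t (target 17.73 t)
  ZnO: 4.555·0.9980 = 4.546 t (target 4.546 t)
Glass-mass closure: batch Σ − ignition loss = 100.0 t (targets for the oxides total 100.0 t; against the stated basis, 100.0 t — differing by rounding only).
Batch grand total — Σ batch = 106.7 t; LOI removed, Σ of batch·LOI: 6.716 t; yield: glass divided by total = 93.71%.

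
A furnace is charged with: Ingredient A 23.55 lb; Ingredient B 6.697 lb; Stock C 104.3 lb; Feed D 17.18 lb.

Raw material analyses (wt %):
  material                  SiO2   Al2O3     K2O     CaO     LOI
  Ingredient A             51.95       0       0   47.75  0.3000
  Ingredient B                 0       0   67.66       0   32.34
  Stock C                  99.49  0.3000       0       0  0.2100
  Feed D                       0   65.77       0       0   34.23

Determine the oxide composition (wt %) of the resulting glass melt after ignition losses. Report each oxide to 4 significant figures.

Mid-chain values appear, with 4-significant-figure rounding, when written out; all internal work runs at full precision at all times. Each reported figure includes exactly one rounding — all derived quantities, including yield, LOI, net glass mass, the totals, the four compositions, are computed from the batch weights per 143.4 lb of glass at exact precision, as given in the problem or the answer.
What the batch supplies per oxide:
  SiO2: 23.55·0.5195 + 104.3·0.9949 = 116.0 lb
  Al2O3: 104.3·0.003000 + 17.18·0.6577 = 11.61 lb
  K2O: 6.697·0.6766 = 4.531 lb
  CaO: 23.55·0.4775 = 11.25 lb
LOI: 23.55·0.003000 + 6.697·0.3234 + 104.3·0.002100 + 17.18·0.3423 = 8.336 lb
Net of LOI, the glass mass = 151.7 − 8.336 = 143.4 lb (the oxide masses sum to this)
percent by weight: oxide/glass ×100

Glass mass = 143.4 lb (batch 151.7 − LOI 8.336).
Composition: SiO2 80.90%, Al2O3 8.098%, K2O 3.160%, CaO 7.842%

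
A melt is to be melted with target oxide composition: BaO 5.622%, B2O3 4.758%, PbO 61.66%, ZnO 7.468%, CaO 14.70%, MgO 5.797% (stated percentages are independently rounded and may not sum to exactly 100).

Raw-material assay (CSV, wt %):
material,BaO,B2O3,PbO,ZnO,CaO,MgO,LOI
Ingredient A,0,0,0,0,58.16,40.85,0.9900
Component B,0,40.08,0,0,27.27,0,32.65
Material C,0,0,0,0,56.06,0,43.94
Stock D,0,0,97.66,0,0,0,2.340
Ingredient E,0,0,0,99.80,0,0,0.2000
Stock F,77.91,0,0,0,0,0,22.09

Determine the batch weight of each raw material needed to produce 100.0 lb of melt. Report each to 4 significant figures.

Batch per 100.0 lb melt:
  Ingredient A: 14.19 lb
  Component B: 11.87 lb
  Material C: 5.725 lb
  Stock D: 63.14 lb
  Ingredient E: 7.483 lb
  Stock F: 7.216 lb
Total batch = 109.6 lb; LOI loss = 9.618 lb; yield = 91.23%

All internal work carries full precision at every stage; rounding to 4 significant digits applies to each working value as shown — each reported figure takes exactly one rounding. Derived quantities (glass mass, yield, ignition loss, the six compositions, the totals) are rebuilt in exact precision from the batch weights for 100.0 lb of glass, as set out in the question or the answer.
Target oxide masses per 100.0 lb melt:
  BaO: 5.622% × 100.0 = 5.622 lb
  B2O3: 4.758% × 100.0 = 4.758 lb
  PbO: 61.66% × 100.0 = 61.66 lb
  ZnO: 7.468% × 100.0 = 7.468 lb
  CaO: 14.70% × 100.0 = 14.70 lb
  MgO: 5.797% × 100.0 = 5.797 lb
Oxide-by-oxide audit using the reported weights, per the basis as stated (oxide sums agree with the targets exact up to rounding of places):
  BaO: 7.216·0.7791 = 5.622 lb (target 5.622 lb)
  B2O3: 11.87·0.4008 = 4.757 lb (target 4.758 lb)
  PbO: 63.14·0.9766 = 61.66 lb (target 61.66 lb)
  ZnO: 7.483·0.9980 = 7.468 lb (target 7.468 lb)
  CaO: 14.19·0.5816 + 11.87·0.2727 + 5.725·0.5606 = 14.70 lb (target 14.70 lb)
  MgO: 14.19·0.4085 = 5.797 lb (target 5.797 lb)
Glass-mass bookkeeping: net batch after ignition = 100.0 lb (oxide target masses add up to 100.0 lb; stated basis 100.0 lb — any gap is answer rounding).
Adding the batch up: Σ batch = 109.6 lb; ignition loss, Σ(batch × LOI) = 9.618 lb; the yield ratio, glass ÷ batch: 91.23%.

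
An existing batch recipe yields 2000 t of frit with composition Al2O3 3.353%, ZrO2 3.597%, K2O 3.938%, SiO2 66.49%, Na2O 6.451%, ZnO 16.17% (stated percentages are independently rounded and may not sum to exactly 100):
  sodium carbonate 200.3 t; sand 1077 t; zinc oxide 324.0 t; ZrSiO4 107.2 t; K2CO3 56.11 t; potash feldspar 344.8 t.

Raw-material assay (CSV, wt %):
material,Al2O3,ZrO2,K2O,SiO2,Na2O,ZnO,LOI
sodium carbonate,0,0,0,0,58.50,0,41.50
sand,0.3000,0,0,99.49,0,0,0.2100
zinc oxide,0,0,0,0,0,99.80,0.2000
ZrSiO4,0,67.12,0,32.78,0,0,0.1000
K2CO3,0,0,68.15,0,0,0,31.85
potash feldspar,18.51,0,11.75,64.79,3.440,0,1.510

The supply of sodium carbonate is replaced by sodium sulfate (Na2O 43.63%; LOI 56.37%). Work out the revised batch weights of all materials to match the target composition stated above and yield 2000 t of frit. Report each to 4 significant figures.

Revised batch per 2000 t frit:
  sodium sulfate: 268.5 t
  sand: 1077 t
  zinc oxide: 324.0 t
  ZrSiO4: 107.2 t
  K2CO3: 56.11 t
  potash feldspar: 344.8 t
Total batch = 2178 t; LOI loss = 177.4 t

All arithmetic holds full precision end to end; working values appear, rounded to 4 significant digits, on the page. Every reported result is rounded only once. The derived quantities (net glass mass, the six compositions, the yield, LOI, totals) are rebuilt from the weighed amounts per 2000 t of glass at full float precision, as written in the problem or the answer.
Target oxide masses per 2000 t frit:
  Al2O3: 3.353% × 2000 = 67.06 t
  ZrO2: 3.597% × 2000 = 71.94 t
  K2O: 3.938% × 2000 = 78.76 t
  SiO2: 66.49% × 2000 = 1330 t
  Na2O: 6.451% × 2000 = 129.0 t
  ZnO: 16.17% × 2000 = 323.4 t
Balance tally, oxide-wise, per the reported batch figures, against the basis in use (sums match the target masses exact up to rounding of places):
  Al2O3: 1077·0.003000 + 344.8·0.1851 = 67.05 t (target 67.06 t)
  ZrO2: 107.2·0.6712 = 71.95 t (target 71.94 t)
  K2O: 56.11·0.6815 + 344.8·0.1175 = 78.75 t (target 78.76 t)
  SiO2: 1077·0.9949 + 107.2·0.3278 + 344.8·0.6479 = 1330 t (target 1330 t)
  Na2O: 268.5·0.4363 + 344.8·0.03440 = 129.0 t (target 129.0 t)
  ZnO: 324.0·0.9980 = 323.4 t (target 323.4 t)
Glass-mass sanity pass: Σ batch − LOI loss = 2000 t (the Σ of target masses is 2000 t; against the stated basis, 2000 t — any gap is answer rounding).
Total batch = Σ batch = 2178 t; the LOI term Σ batch·LOI equals 177.4 t; yield: glass divided by total = 91.85%.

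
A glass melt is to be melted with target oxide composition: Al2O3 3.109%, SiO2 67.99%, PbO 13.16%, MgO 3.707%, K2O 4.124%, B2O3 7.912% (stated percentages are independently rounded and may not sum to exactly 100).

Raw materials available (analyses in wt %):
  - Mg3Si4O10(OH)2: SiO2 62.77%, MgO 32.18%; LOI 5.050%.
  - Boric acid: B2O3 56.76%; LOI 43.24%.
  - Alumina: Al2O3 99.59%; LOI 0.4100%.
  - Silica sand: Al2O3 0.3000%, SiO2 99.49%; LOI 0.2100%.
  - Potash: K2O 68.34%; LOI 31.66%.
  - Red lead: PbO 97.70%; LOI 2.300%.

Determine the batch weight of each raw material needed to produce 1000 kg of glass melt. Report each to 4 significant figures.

Intermediates appear (rounded to 4 significant figures) in the printout. Each numeric step carries full precision in every operation — every reported value includes exactly one rounding — the derived quantities are rebuilt in full float precision (totals, six oxide percentages, yield, glass mass, LOI) from the weighed amounts for 1000 kg of glass as given in the problem or the answer.
Target oxide masses per 1000 kg glass melt:
  Al2O3: 3.109% × 1000 = 31.09 kg
  SiO2: 67.99% × 1000 = 679.9 kg
  PbO: 13.16% × 1000 = 131.6 kg
  MgO: 3.707% × 1000 = 37.07 kg
  K2O: 4.124% × 1000 = 41.24 kg
  B2O3: 7.912% × 1000 = 79.12 kg
A balance pass over the oxides, using the reported weights, for the quoted basis mass (sums match the target masses modulo rounding of the values):
  Al2O3: 29.38·0.9959 + 610.7·0.003000 = 31.09 kg (target 31.09 kg)
  SiO2: 115.2·0.6277 + 610.7·0.9949 = 679.9 kg (target 679.9 kg)
  PbO: 134.7·0.9770 = 131.6 kg (target 131.6 kg)
  MgO: 115.2·0.3218 = 37.07 kg (target 37.07 kg)
  K2O: 60.35·0.6834 = 41.24 kg (target 41.24 kg)
  B2O3: 139.4·0.5676 = 79.12 kg (target 79.12 kg)
Glass-mass sanity pass: batch total minus LOI = 1000 kg (the targets, summed, come to 1000 kg; the stated basis being 1000 kg — rounding explains the deltas).
Batch total: Σ batch = 1090 kg; loss to ignition Σ batch·LOI = 89.70 kg; the yield ratio, glass ÷ batch: 91.77%.

Batch per 1000 kg glass melt:
  Mg3Si4O10(OH)2: 115.2 kg
  Boric acid: 139.4 kg
  Alumina: 29.38 kg
  Silica sand: 610.7 kg
  Potash: 60.35 kg
  Red lead: 134.7 kg
Total batch = 1090 kg; LOI loss = 89.70 kg; yield = 91.77%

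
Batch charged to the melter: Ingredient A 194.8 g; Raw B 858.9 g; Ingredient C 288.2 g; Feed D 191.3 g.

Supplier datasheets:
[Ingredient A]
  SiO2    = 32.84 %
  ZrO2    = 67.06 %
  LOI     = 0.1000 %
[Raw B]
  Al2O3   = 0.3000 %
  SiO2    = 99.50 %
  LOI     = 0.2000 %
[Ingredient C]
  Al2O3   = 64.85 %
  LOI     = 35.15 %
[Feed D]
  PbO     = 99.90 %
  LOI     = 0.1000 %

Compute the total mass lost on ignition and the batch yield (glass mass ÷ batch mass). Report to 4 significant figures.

LOI loss = 103.4 g; glass = 1430 g; yield = 93.26%

Rounding to four significant digits applies to each in-between result as displayed — the working math keeps full precision through every step; every reported result takes exactly one rounding; derived quantities, which include the totals, net glass mass, ignition loss, the four compositions, the yield, are re-derived at exact precision, as they appear in the problem or answer text, from the batch weights for 1430 g of glass.
LOI of each material in turn:
  Ingredient A: 194.8 × 0.001000 = 0.1948 g
  Raw B: 858.9 × 0.002000 = 1.718 g
  Ingredient C: 288.2 × 0.3515 = 101.3 g
  Feed D: 191.3 × 0.001000 = 0.1913 g
Total LOI = 103.4 g
Glass = batch − LOI = 1533 − 103.4 = 1430 g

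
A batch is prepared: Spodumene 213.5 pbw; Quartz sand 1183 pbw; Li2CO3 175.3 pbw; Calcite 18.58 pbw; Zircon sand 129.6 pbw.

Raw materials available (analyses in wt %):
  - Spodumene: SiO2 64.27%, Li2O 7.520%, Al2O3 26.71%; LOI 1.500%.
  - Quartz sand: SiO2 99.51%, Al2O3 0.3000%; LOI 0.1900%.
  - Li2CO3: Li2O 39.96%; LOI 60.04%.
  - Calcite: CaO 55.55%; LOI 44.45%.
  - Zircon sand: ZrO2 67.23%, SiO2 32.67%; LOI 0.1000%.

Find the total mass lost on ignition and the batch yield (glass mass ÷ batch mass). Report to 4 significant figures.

The intermediate values appear, rounded to 4 significant figures, across the worked steps. Every computation carries full precision throughout. Each reported value takes exactly one rounding; derived quantities (the yield, LOI, five oxide percentages, the totals, net glass mass) are carried from the batch weights at 1601 pbw of glass in full precision exactly as shown in the problem or the answer.
Ignition loss by material:
  Spodumene: 213.5 × 0.01500 = 3.202 pbw
  Quartz sand: 1183 × 0.001900 = 2.248 pbw
  Li2CO3: 175.3 × 0.6004 = 105.3 pbw
  Calcite: 18.58 × 0.4445 = 8.259 pbw
  Zircon sand: 129.6 × 0.001000 = 0.1296 pbw
Total LOI = 119.1 pbw
Glass = batch − LOI = 1720 − 119.1 = 1601 pbw

LOI loss = 119.1 pbw; glass = 1601 pbw; yield = 93.08%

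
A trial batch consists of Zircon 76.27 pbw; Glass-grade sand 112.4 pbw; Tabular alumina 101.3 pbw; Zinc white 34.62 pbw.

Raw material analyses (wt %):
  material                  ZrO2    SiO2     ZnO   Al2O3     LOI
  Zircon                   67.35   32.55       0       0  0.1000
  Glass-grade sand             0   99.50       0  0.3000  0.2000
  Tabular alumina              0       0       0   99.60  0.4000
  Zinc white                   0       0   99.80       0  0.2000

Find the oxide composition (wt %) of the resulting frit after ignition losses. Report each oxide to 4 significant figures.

Glass mass = 323.8 pbw (batch 324.6 − LOI 0.7755).
Composition: ZrO2 15.86%, SiO2 42.20%, ZnO 10.67%, Al2O3 31.26%

All arithmetic maintains exact precision through every step. In-progress results are rounded to four significant figures wherever printed. Every reported result takes exactly one rounding; the derived quantities, which include LOI, the yield, net glass mass, the totals, four oxide percentages, are computed in exact precision, exactly as shown in the problem or the answer, using the weight values on 323.8 pbw of glass.
Delivered oxide masses:
  ZrO2: 76.27·0.6735 = 51.37 pbw
  SiO2: 76.27·0.3255 + 112.4·0.9950 = 136.7 pbw
  ZnO: 34.62·0.9980 = 34.55 pbw
  Al2O3: 112.4·0.003000 + 101.3·0.9960 = 101.2 pbw
LOI: 76.27·0.001000 + 112.4·0.002000 + 101.3·0.004000 + 34.62·0.002000 = 0.7755 pbw
The glass mass, total less LOI, = 324.6 − 0.7755 = 323.8 pbw (= Σ oxide masses)
wt % = oxide mass / glass mass × 100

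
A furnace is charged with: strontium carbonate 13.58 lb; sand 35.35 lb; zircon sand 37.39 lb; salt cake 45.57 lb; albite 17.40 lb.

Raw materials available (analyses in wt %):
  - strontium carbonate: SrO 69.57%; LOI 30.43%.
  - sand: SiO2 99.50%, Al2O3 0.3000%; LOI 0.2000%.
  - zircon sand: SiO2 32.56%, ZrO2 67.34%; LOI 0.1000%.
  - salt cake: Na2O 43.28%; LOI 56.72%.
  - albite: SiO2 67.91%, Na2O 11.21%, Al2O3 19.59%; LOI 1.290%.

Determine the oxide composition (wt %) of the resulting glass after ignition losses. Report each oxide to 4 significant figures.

Glass mass = 119.0 lb (batch 149.3 − LOI 30.31).
Composition: SiO2 49.73%, SrO 7.941%, ZrO2 21.16%, Na2O 18.22%, Al2O3 2.954%

Mid-chain values are shown rounded off to 4 significant digits at each printed step; the whole derivation keeps full precision from first step to last. Each reported number takes a single rounding — all derived quantities (net glass mass, ignition loss, five oxide percentages, the yield, the totals) are carried in exact precision from the batch weights per 119.0 lb of glass as given in problem or answer.
Oxide masses out of the charge:
  SiO2: 35.35·0.9950 + 37.39·0.3256 + 17.40·0.6791 = 59.16 lb
  SrO: 13.58·0.6957 = 9.448 lb
  ZrO2: 37.39·0.6734 = 25.18 lb
  Na2O: 45.57·0.4328 + 17.40·0.1121 = 21.67 lb
  Al2O3: 35.35·0.003000 + 17.40·0.1959 = 3.515 lb
LOI: 13.58·0.3043 + 35.35·0.002000 + 37.39·0.001000 + 45.57·0.5672 + 17.40·0.01290 = 30.31 lb
Net of LOI, the glass mass = 149.3 − 30.31 = 119.0 lb (= the summed oxide contributions)
wt % = 100 × oxide mass / glass mass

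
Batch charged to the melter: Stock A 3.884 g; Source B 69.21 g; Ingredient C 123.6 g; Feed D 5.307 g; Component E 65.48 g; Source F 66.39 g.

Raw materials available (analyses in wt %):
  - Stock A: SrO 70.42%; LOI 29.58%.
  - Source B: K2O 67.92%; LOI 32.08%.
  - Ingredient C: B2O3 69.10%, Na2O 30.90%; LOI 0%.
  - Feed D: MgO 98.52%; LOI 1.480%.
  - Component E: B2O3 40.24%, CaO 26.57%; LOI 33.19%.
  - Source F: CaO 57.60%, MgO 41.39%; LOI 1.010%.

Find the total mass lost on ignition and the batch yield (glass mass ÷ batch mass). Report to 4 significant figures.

Rounding to four significant digits extends to each mid-chain value as shown. The whole derivation runs at full precision from first step to last. Each reported value is rounded once only; all derived quantities, which include yield, the totals, net glass mass, ignition loss, the six compositions, are carried at full float precision, precisely as stated by question or answer, from the weighed amounts per 288.0 g of glass.
Material-by-material LOI:
  Stock A: 3.884 × 0.2958 = 1.149 g
  Source B: 69.21 × 0.3208 = 22.20 g
  Ingredient C: 123.6 × 0 = 0 g
  Feed D: 5.307 × 0.01480 = 0.07854 g
  Component E: 65.48 × 0.3319 = 21.73 g
  Source F: 66.39 × 0.01010 = 0.6705 g
Total LOI = 45.83 g
Glass = batch − LOI = 333.9 − 45.83 = 288.0 g

LOI loss = 45.83 g; glass = 288.0 g; yield = 86.27%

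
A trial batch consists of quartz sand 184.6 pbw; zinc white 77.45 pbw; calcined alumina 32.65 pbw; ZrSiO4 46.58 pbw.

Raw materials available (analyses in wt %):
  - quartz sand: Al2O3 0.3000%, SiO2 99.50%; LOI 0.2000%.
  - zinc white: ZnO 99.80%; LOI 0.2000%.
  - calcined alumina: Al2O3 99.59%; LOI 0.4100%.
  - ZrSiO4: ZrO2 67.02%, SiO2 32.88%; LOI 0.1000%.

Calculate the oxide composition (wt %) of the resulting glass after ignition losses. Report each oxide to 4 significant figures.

Values along the way are rounded to four significant figures when quoted. Every computation carries full precision in all steps. Each reported result sees exactly one rounding; the derived quantities (LOI, the four compositions, yield, the totals, net glass mass) are recomputed starting from the weights per 340.6 pbw of glass at exact precision as written in problem or answer.
Oxide-by-oxide delivered mass:
  ZrO2: 46.58·0.6702 = 31.22 pbw
  Al2O3: 184.6·0.003000 + 32.65·0.9959 = 33.07 pbw
  ZnO: 77.45·0.9980 = 77.30 pbw
  SiO2: 184.6·0.9950 + 46.58·0.3288 = 199.0 pbw
LOI: 184.6·0.002000 + 77.45·0.002000 + 32.65·0.004100 + 46.58·0.001000 = 0.7045 pbw
Glass = total batch minus LOI = 341.3 − 0.7045 = 340.6 pbw (= Σ oxide masses)
percent by weight: oxide/glass ×100

Glass mass = 340.6 pbw (batch 341.3 − LOI 0.7045).
Composition: ZrO2 9.166%, Al2O3 9.710%, ZnO 22.70%, SiO2 58.43%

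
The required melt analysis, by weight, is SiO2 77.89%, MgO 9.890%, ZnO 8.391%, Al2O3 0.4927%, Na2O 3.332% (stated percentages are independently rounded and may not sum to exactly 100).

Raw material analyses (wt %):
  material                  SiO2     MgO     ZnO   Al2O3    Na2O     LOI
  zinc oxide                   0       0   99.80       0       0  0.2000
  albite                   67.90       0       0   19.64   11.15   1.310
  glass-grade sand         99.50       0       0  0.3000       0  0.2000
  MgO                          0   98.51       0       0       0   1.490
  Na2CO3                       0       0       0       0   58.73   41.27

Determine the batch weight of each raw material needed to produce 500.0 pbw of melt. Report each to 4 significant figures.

Batch per 500.0 pbw melt:
  zinc oxide: 42.04 pbw
  albite: 6.634 pbw
  glass-grade sand: 386.9 pbw
  MgO: 50.20 pbw
  Na2CO3: 27.11 pbw
Total batch = 512.9 pbw; LOI loss = 12.88 pbw; yield = 97.49%

Mid-chain values are shown (rounded to four significant digits) between the steps; the whole derivation maintains full float precision all the way through; every reported figure sees exactly one rounding. All derived quantities are recomputed at exact precision (glass mass, the yield, totals, the five compositions, LOI) using the weight values on 500.0 pbw of glass as set out in problem or answer.
Per-oxide target masses for 500.0 pbw melt:
  SiO2: 77.89% × 500.0 = 389.4 pbw
  MgO: 9.890% × 500.0 = 49.45 pbw
  ZnO: 8.391% × 500.0 = 41.96 pbw
  Al2O3: 0.4927% × 500.0 = 2.464 pbw
  Na2O: 3.332% × 500.0 = 16.66 pbw
Mass-balance tally per oxide applying the batch weights above, under the basis named above (every target is met by its sum modulo rounding of the values):
  SiO2: 6.634·0.6790 + 386.9·0.9950 = 389.5 pbw (target 389.4 pbw)
  MgO: 50.20·0.9851 = 49.45 pbw (target 49.45 pbw)
  ZnO: 42.04·0.9980 = 41.96 pbw (target 41.96 pbw)
  Al2O3: 6.634·0.1964 + 386.9·0.003000 = 2.464 pbw (target 2.464 pbw)
  Na2O: 6.634·0.1115 + 27.11·0.5873 = 16.66 pbw (target 16.66 pbw)
Mass balance on the glass: whole batch net of LOI = 500.0 pbw (the Σ of target masses is 500.0 pbw; stated basis 500.0 pbw — differing by rounding only).
Summing the batch: Σ batch = 512.9 pbw; LOI loss = Σ batch·LOI = 12.88 pbw; glass ÷ batch gives a yield of 97.49%.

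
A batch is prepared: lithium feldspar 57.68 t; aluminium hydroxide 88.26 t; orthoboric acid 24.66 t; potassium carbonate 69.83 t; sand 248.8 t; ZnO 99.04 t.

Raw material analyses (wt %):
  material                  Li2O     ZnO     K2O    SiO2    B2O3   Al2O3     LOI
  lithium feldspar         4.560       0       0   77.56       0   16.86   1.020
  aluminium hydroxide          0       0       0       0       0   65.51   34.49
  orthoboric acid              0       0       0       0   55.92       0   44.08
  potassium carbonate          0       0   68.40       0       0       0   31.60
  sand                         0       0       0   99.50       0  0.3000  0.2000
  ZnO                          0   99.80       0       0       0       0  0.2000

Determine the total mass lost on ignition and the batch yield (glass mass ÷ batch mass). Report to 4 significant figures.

Intermediates appear rounded off to 4 significant digits when written out. Exact precision is kept throughout. Every reported value is rounded just once — the derived quantities are computed at full float precision (yield, the totals, the six compositions, glass mass, ignition loss) from the batch weights per 523.6 t of glass as given in problem or answer.
Ignition loss by material:
  lithium feldspar: 57.68 × 0.01020 = 0.5883 t
  aluminium hydroxide: 88.26 × 0.3449 = 30.44 t
  orthoboric acid: 24.66 × 0.4408 = 10.87 t
  potassium carbonate: 69.83 × 0.3160 = 22.07 t
  sand: 248.8 × 0.002000 = 0.4976 t
  ZnO: 99.04 × 0.002000 = 0.1981 t
Total LOI = 64.66 t
Glass = batch − LOI = 588.3 − 64.66 = 523.6 t

LOI loss = 64.66 t; glass = 523.6 t; yield = 89.01%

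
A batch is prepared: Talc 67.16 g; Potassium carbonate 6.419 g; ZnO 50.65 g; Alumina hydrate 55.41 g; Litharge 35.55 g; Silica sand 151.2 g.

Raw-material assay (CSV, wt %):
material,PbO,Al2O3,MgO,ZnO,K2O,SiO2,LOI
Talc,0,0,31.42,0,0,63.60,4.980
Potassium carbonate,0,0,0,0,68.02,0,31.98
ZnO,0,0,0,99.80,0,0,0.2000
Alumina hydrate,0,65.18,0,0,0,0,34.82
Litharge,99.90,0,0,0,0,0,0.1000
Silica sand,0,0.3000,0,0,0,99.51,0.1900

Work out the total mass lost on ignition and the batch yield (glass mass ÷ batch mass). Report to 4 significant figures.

LOI loss = 25.12 g; glass = 341.3 g; yield = 93.15%

The whole derivation keeps full float precision at every stage — the intermediate values are displayed with 4-significant-figure rounding as written; a single rounding finalizes every reported value. All derived quantities, which include the totals, glass mass, the yield, ignition loss, the six compositions, are re-derived in exact precision, as set out in the question or the answer, from the weighed amounts per 341.3 g of glass.
Material-by-material LOI:
  Talc: 67.16 × 0.04980 = 3.345 g
  Potassium carbonate: 6.419 × 0.3198 = 2.053 g
  ZnO: 50.65 × 0.002000 = 0.1013 g
  Alumina hydrate: 55.41 × 0.3482 = 19.29 g
  Litharge: 35.55 × 0.001000 = 0.03555 g
  Silica sand: 151.2 × 0.001900 = 0.2873 g
Total LOI = 25.12 g
Glass = batch − LOI = 366.4 − 25.12 = 341.3 g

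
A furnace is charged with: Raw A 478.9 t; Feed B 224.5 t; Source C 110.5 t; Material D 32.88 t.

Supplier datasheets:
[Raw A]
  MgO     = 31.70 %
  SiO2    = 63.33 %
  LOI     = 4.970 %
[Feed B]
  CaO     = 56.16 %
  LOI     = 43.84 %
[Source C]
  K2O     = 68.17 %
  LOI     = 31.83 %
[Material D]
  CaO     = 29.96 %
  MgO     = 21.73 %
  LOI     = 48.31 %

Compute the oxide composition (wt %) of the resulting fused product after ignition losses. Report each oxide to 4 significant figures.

Glass mass = 673.5 t (batch 846.8 − LOI 173.3).
Composition: CaO 20.18%, MgO 23.60%, K2O 11.18%, SiO2 45.03%

Working values are printed with 4-significant-figure rounding in the working — every computation holds full precision through every step. Exactly one rounding is applied to every reported value — all derived quantities, which include the totals, the yield, net glass mass, four oxide percentages, LOI, are carried in full float precision, as set out in the question or the answer, starting from the weights per 673.5 t of glass.
Oxide-by-oxide delivered mass:
  CaO: 224.5·0.5616 + 32.88·0.2996 = 135.9 t
  MgO: 478.9·0.3170 + 32.88·0.2173 = 159.0 t
  K2O: 110.5·0.6817 = 75.33 t
  SiO2: 478.9·0.6333 = 303.3 t
LOI: 478.9·0.04970 + 224.5·0.4384 + 110.5·0.3183 + 32.88·0.4831 = 173.3 t
Resulting glass, batch − LOI: 846.8 − 173.3 = 673.5 t (= the summed oxide contributions)
wt % = 100 × oxide mass / glass mass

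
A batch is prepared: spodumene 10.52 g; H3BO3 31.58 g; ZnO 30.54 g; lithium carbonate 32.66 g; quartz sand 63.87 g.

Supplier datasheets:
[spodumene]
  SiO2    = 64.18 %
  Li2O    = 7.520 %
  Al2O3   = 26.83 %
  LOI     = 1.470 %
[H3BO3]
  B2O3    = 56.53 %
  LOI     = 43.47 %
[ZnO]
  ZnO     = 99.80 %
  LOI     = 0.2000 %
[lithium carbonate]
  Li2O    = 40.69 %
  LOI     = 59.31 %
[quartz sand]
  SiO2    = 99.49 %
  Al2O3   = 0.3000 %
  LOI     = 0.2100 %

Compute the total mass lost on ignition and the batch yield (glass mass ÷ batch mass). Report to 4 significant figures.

Each numeric step keeps full float precision in all steps; mid-chain values appear rounded to four significant figures between the steps. A single rounding finalizes every reported value — all derived quantities, including ignition loss, the five compositions, glass mass, yield, totals, are computed from the weighed amounts at 135.7 g of glass in full float precision, exactly as printed in the question or the answer.
Loss on ignition, line by line:
  spodumene: 10.52 × 0.01470 = 0.1546 g
  H3BO3: 31.58 × 0.4347 = 13.73 g
  ZnO: 30.54 × 0.002000 = 0.06108 g
  lithium carbonate: 32.66 × 0.5931 = 19.37 g
  quartz sand: 63.87 × 0.002100 = 0.1341 g
Total LOI = 33.45 g
Glass = batch − LOI = 169.2 − 33.45 = 135.7 g

LOI loss = 33.45 g; glass = 135.7 g; yield = 80.23%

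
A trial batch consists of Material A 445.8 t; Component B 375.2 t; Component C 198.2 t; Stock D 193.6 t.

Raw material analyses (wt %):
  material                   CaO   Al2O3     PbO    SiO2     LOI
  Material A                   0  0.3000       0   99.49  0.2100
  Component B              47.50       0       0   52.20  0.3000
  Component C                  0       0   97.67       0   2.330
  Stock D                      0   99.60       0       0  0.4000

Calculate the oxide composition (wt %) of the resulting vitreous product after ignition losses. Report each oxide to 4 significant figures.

Intermediates are displayed rounded to four significant figures in the printout — each numeric step holds full precision all the way through; a single rounding produces each reported value — the derived quantities (yield, four oxide percentages, ignition loss, glass mass, totals) are re-derived at full precision using the weight values at 1205 t of glass as given in either problem or answer.
Oxide masses out of the charge:
  CaO: 375.2·0.4750 = 178.2 t
  Al2O3: 445.8·0.003000 + 193.6·0.9960 = 194.2 t
  PbO: 198.2·0.9767 = 193.6 t
  SiO2: 445.8·0.9949 + 375.2·0.5220 = 639.4 t
LOI: 445.8·0.002100 + 375.2·0.003000 + 198.2·0.02330 + 193.6·0.004000 = 7.454 t
Glass = total batch minus LOI = 1213 − 7.454 = 1205 t (matching Σ of the oxides)
each oxide over glass, ×100, is wt %

Glass mass = 1205 t (batch 1213 − LOI 7.454).
Composition: CaO 14.79%, Al2O3 16.11%, PbO 16.06%, SiO2 53.05%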